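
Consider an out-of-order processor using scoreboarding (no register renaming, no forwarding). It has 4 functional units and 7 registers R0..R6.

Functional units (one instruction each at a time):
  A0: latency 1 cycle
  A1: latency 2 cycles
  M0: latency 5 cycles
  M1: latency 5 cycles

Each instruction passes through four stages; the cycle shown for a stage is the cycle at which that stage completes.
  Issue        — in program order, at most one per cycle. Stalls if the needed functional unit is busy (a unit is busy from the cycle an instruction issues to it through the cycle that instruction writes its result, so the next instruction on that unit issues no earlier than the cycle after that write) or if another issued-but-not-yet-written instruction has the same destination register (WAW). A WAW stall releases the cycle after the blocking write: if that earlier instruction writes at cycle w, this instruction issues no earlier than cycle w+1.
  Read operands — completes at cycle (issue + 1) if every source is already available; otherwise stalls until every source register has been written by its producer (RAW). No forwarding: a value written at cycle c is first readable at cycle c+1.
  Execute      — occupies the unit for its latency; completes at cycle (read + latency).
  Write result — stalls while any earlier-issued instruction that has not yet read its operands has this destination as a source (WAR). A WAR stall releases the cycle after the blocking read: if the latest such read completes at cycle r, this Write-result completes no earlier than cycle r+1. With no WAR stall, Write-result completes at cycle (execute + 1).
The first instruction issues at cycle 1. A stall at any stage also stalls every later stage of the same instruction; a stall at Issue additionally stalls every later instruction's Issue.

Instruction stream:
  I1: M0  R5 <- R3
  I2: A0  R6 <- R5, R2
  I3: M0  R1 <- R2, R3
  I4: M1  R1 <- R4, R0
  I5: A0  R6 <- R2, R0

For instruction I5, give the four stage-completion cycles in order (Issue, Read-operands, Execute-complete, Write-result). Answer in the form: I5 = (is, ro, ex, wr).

I1: IS=1 RO=2 EX=7 WR=8
I2: IS=2 RO=9 EX=10 WR=11  [RAW R5: wait I1 write@8]
I3: IS=9 RO=10 EX=15 WR=16  [struct: M0 busy until I1 writes@8]
I4: IS=17 RO=18 EX=23 WR=24  [WAW R1: wait I3 write@16]
I5: IS=18 RO=19 EX=20 WR=21

I5 = (18, 19, 20, 21)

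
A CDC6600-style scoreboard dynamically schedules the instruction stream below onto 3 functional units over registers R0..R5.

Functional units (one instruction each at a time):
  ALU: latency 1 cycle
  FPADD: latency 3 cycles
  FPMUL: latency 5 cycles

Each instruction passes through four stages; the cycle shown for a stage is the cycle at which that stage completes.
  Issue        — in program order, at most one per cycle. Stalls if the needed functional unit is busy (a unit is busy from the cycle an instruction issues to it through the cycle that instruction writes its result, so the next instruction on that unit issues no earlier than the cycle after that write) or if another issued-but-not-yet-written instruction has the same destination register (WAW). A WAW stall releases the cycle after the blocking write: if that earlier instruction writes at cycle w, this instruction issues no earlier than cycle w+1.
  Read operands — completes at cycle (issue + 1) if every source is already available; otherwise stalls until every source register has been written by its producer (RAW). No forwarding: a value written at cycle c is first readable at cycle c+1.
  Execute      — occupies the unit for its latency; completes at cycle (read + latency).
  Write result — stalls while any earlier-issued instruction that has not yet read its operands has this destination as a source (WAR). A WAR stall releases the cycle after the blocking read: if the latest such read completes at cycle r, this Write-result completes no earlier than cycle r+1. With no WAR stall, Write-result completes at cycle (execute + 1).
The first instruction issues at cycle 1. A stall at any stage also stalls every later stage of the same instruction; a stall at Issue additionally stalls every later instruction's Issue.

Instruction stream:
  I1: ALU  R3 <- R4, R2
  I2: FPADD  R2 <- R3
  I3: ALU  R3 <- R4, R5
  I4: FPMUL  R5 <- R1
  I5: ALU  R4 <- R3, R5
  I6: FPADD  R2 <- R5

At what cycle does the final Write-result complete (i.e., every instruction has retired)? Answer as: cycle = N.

cycle = 18

t=1  issue I1 (ALU)
t=2  I1 read-ops | issue I2 (FPADD)
t=3  I1 finished on ALU
t=4  I1→R3
t=5  I2 read-ops | issue I3 (ALU)
t=6  I3 read-ops | issue I4 (FPMUL)
t=7  I3 finished on ALU | I4 read-ops
t=8  I2 finished on FPADD | I3→R3
t=9  I2→R2 | issue I5 (ALU)
t=10  issue I6 (FPADD)
t=12  I4 finished on FPMUL
t=13  I4→R5
t=14  I5 read-ops | I6 read-ops
t=15  I5 finished on ALU
t=16  I5→R4
t=17  I6 finished on FPADD
t=18  I6→R2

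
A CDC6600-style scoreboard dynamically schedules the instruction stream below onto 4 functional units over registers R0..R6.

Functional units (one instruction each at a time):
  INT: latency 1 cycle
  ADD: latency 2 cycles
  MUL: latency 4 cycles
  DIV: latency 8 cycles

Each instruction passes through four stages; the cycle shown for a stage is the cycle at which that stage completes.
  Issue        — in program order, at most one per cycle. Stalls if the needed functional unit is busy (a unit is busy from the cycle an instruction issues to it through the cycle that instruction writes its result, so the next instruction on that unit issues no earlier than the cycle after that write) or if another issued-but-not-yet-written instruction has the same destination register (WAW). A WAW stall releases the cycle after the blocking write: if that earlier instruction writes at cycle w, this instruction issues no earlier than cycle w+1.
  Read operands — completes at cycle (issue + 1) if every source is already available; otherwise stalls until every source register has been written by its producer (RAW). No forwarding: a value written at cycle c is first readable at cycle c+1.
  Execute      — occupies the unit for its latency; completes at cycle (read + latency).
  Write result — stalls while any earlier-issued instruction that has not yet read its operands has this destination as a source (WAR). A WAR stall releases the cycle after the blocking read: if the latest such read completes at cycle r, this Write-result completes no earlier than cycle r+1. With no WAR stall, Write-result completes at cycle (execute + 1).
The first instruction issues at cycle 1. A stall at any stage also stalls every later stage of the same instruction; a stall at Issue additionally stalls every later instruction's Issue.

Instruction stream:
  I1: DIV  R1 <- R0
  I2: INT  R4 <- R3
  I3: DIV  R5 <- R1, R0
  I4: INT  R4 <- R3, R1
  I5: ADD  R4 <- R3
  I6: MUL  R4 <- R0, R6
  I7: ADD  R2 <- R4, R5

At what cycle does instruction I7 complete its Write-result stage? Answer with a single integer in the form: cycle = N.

t=1  I1 dispatched to DIV
t=2  I1 operands ready, I2 dispatched to INT
t=3  I2 operands ready
t=4  I2 complete
t=5  R4←I2
t=10  I1 complete
t=11  R1←I1
t=12  I3 dispatched to DIV
t=13  I3 operands ready, I4 dispatched to INT
t=14  I4 operands ready
t=15  I4 complete
t=16  R4←I4
t=17  I5 dispatched to ADD
t=18  I5 operands ready
t=20  I5 complete
t=21  I3 complete, R4←I5
t=22  R5←I3, I6 dispatched to MUL
t=23  I6 operands ready, I7 dispatched to ADD
t=27  I6 complete
t=28  R4←I6
t=29  I7 operands ready
t=31  I7 complete
t=32  R2←I7

cycle = 32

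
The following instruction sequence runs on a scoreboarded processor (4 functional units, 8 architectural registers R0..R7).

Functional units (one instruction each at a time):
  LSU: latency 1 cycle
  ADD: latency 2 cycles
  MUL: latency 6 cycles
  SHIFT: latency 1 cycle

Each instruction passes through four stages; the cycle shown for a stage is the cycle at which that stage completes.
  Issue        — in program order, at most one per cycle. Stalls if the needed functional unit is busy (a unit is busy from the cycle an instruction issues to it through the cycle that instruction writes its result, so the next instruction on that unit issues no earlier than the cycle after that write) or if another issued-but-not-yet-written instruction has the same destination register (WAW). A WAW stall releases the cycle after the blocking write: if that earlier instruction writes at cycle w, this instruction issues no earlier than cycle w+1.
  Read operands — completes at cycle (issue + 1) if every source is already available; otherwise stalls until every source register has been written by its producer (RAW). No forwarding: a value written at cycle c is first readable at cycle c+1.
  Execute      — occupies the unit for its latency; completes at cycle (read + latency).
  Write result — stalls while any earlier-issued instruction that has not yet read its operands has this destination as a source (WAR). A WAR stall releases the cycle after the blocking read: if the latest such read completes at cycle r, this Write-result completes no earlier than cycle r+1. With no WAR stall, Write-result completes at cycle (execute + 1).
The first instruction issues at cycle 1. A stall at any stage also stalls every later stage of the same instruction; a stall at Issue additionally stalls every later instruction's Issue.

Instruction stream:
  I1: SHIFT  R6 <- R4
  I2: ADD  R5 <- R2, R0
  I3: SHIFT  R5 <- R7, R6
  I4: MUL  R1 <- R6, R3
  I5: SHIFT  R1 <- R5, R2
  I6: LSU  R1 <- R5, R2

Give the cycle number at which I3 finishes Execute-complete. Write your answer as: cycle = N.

1) issue 1, read 2, done 3, write 4
2) issue 2, read 3, done 5, write 6
3) issue 7, read 8, done 9, write 10  <WAW R5: wait I2 write@6>
4) issue 8, read 9, done 15, write 16
5) issue 17, read 18, done 19, write 20  <WAW R1: wait I4 write@16>
6) issue 21, read 22, done 23, write 24  <WAW R1: wait I5 write@20>

cycle = 9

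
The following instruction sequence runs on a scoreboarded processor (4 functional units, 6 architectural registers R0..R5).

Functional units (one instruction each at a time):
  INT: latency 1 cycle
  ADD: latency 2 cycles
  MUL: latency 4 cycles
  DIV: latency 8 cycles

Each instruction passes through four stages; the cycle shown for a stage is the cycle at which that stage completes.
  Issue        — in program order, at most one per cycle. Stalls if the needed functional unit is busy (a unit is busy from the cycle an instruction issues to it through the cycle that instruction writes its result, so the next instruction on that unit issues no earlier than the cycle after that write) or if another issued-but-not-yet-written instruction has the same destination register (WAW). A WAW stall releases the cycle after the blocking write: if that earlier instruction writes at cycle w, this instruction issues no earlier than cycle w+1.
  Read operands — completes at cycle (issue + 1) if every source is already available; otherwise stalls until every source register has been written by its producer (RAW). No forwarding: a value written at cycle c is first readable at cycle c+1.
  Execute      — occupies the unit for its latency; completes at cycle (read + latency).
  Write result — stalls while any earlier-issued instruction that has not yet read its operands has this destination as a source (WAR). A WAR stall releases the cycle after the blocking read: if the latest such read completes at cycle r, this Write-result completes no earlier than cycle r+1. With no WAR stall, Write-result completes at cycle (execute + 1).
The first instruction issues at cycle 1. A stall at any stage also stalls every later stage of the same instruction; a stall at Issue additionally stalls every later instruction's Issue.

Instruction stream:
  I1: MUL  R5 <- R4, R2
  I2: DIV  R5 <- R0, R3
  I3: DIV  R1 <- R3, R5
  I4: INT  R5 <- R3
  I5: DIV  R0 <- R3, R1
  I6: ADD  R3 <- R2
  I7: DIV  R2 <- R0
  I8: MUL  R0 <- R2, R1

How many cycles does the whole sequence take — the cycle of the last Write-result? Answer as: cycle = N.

[I1] 1/2/6/7
[I2] 8/9/17/18  (WAW R5: wait I1 write@7)
[I3] 19/20/28/29  (struct: DIV busy until I2 writes@18)
[I4] 20/21/22/23
[I5] 30/31/39/40  (struct: DIV busy until I3 writes@29)
[I6] 31/32/34/35
[I7] 41/42/50/51  (struct: DIV busy until I5 writes@40)
[I8] 42/52/56/57  (RAW R2: wait I7 write@51)

cycle = 57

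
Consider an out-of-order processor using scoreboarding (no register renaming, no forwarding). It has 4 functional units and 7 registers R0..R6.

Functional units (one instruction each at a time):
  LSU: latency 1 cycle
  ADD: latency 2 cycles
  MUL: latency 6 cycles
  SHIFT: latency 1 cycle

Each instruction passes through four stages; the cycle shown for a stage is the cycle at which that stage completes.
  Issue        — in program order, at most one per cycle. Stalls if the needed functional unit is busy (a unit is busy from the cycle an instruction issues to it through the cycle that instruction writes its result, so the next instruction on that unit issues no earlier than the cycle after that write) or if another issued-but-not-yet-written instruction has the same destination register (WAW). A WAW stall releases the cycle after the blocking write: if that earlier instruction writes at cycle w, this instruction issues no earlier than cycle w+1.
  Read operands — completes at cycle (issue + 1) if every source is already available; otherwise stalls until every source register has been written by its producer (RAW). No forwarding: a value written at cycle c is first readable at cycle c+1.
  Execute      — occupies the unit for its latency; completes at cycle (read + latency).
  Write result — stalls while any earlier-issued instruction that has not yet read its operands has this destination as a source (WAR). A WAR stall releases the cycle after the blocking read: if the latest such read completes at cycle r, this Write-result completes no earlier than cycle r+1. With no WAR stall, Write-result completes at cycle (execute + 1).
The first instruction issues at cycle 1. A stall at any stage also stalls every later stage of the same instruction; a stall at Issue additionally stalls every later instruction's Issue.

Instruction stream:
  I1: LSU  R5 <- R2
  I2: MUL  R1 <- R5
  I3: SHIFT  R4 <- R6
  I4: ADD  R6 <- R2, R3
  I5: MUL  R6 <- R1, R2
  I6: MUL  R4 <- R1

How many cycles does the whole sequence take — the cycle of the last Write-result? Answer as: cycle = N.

cycle = 30

  I1 | 1 | 2 | 3 | 4
  I2 | 2 | 5 | 11 | 12   RAW R5: wait I1 write@4
  I3 | 3 | 4 | 5 | 6
  I4 | 4 | 5 | 7 | 8
  I5 | 13 | 14 | 20 | 21   struct: MUL busy until I2 writes@12
  I6 | 22 | 23 | 29 | 30   struct: MUL busy until I5 writes@21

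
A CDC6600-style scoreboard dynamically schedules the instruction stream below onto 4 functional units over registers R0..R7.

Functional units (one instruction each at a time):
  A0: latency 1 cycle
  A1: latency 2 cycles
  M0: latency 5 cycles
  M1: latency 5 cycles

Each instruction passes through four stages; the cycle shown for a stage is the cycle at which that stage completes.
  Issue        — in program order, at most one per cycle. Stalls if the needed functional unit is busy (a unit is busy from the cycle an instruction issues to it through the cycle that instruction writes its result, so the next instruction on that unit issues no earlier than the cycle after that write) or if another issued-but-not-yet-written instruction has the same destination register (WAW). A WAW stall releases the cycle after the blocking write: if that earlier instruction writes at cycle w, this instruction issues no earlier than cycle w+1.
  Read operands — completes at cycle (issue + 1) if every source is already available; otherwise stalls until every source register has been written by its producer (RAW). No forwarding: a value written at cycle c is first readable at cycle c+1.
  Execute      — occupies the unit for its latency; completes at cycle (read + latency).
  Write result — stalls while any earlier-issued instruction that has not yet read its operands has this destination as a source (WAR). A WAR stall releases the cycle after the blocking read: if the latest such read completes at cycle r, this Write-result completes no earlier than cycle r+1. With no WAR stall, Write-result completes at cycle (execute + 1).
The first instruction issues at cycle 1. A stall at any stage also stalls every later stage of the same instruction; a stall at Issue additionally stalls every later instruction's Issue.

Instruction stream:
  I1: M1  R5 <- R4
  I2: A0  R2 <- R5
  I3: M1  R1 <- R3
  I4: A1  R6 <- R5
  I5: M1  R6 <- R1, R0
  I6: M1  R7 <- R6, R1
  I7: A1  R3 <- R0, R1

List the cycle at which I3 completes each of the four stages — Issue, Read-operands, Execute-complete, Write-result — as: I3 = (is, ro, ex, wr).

I1 -> (1, 2, 7, 8)
I2 -> (2, 9, 10, 11)  // RAW R5: wait I1 write@8
I3 -> (9, 10, 15, 16)  // struct: M1 busy until I1 writes@8
I4 -> (10, 11, 13, 14)
I5 -> (17, 18, 23, 24)  // struct: M1 busy until I3 writes@16
I6 -> (25, 26, 31, 32)  // struct: M1 busy until I5 writes@24
I7 -> (26, 27, 29, 30)

I3 = (9, 10, 15, 16)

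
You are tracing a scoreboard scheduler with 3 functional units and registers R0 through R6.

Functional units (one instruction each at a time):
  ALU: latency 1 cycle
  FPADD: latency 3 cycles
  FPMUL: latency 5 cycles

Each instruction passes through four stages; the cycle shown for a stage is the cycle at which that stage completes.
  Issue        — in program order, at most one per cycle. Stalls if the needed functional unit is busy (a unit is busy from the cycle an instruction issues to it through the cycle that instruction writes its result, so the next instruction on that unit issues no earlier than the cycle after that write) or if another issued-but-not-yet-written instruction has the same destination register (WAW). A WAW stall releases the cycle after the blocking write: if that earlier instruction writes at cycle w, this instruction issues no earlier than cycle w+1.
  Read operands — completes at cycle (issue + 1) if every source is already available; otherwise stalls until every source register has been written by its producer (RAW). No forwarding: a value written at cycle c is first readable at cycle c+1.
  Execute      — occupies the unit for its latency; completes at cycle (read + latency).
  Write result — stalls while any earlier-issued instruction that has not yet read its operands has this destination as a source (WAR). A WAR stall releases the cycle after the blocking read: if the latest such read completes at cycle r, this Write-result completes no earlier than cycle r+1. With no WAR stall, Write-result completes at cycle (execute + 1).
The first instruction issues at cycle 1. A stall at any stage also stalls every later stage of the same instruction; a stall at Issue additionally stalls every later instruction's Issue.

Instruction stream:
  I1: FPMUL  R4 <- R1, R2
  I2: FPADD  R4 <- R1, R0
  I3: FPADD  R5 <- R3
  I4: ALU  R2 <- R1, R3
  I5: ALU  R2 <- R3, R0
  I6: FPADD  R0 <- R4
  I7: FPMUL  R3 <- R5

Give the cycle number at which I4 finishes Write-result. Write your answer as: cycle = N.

cycle = 19

c1: issue I1 (FPMUL)
c2: I1 read-ops
c7: I1 finished on FPMUL
c8: I1→R4
c9: issue I2 (FPADD)
c10: I2 read-ops
c13: I2 finished on FPADD
c14: I2→R4
c15: issue I3 (FPADD)
c16: I3 read-ops, issue I4 (ALU)
c17: I4 read-ops
c18: I4 finished on ALU
c19: I3 finished on FPADD, I4→R2
c20: I3→R5, issue I5 (ALU)
c21: I5 read-ops, issue I6 (FPADD)
c22: I5 finished on ALU, I6 read-ops, issue I7 (FPMUL)
c23: I5→R2, I7 read-ops
c25: I6 finished on FPADD
c26: I6→R0
c28: I7 finished on FPMUL
c29: I7→R3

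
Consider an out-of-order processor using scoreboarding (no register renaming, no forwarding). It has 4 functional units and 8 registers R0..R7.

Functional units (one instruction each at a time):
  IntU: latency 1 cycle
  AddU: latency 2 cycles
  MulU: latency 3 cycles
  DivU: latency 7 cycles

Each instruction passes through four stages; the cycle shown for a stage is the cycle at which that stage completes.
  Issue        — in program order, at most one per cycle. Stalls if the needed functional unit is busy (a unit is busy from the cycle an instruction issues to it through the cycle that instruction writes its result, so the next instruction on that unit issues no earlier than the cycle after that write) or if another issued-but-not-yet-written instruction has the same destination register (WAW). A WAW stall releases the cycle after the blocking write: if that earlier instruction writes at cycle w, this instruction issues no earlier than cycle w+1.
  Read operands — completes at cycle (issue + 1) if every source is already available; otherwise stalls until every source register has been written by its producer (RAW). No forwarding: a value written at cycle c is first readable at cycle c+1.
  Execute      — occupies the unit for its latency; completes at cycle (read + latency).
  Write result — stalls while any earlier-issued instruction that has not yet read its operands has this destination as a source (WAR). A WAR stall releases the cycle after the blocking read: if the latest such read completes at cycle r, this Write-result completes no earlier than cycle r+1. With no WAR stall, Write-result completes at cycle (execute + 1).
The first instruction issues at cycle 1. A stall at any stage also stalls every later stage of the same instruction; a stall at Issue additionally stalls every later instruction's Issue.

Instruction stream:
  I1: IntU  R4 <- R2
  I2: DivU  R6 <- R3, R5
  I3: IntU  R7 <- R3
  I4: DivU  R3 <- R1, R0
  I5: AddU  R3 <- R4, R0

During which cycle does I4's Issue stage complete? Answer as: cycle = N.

cycle = 12

1) issue 1, read 2, done 3, write 4
2) issue 2, read 3, done 10, write 11
3) issue 5, read 6, done 7, write 8  <struct: IntU busy until I1 writes@4>
4) issue 12, read 13, done 20, write 21  <struct: DivU busy until I2 writes@11>
5) issue 22, read 23, done 25, write 26  <WAW R3: wait I4 write@21>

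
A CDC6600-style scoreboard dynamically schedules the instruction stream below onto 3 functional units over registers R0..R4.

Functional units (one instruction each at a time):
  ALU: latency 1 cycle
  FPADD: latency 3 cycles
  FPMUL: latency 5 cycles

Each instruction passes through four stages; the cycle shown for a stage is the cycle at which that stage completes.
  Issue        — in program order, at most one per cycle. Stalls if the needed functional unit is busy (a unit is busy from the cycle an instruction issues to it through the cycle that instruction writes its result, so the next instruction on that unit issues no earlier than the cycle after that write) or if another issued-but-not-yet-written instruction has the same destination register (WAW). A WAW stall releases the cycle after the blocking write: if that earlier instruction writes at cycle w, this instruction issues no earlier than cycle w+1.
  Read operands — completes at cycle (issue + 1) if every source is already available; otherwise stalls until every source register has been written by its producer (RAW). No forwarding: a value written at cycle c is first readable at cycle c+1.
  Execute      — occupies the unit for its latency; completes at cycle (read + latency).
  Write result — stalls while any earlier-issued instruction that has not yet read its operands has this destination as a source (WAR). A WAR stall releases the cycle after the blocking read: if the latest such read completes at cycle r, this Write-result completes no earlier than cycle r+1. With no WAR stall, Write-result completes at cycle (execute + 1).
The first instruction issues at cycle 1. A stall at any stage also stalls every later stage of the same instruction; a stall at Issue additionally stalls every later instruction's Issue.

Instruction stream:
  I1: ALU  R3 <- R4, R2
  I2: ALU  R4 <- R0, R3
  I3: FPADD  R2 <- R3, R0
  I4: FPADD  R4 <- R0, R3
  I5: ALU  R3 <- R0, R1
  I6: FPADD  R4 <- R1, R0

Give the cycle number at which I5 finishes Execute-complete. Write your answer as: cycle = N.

[1] I1 dispatched to ALU
[2] I1 operands ready
[3] I1 complete
[4] R3←I1
[5] I2 dispatched to ALU
[6] I2 operands ready; I3 dispatched to FPADD
[7] I2 complete; I3 operands ready
[8] R4←I2
[10] I3 complete
[11] R2←I3
[12] I4 dispatched to FPADD
[13] I4 operands ready; I5 dispatched to ALU
[14] I5 operands ready
[15] I5 complete
[16] I4 complete; R3←I5
[17] R4←I4
[18] I6 dispatched to FPADD
[19] I6 operands ready
[22] I6 complete
[23] R4←I6

cycle = 15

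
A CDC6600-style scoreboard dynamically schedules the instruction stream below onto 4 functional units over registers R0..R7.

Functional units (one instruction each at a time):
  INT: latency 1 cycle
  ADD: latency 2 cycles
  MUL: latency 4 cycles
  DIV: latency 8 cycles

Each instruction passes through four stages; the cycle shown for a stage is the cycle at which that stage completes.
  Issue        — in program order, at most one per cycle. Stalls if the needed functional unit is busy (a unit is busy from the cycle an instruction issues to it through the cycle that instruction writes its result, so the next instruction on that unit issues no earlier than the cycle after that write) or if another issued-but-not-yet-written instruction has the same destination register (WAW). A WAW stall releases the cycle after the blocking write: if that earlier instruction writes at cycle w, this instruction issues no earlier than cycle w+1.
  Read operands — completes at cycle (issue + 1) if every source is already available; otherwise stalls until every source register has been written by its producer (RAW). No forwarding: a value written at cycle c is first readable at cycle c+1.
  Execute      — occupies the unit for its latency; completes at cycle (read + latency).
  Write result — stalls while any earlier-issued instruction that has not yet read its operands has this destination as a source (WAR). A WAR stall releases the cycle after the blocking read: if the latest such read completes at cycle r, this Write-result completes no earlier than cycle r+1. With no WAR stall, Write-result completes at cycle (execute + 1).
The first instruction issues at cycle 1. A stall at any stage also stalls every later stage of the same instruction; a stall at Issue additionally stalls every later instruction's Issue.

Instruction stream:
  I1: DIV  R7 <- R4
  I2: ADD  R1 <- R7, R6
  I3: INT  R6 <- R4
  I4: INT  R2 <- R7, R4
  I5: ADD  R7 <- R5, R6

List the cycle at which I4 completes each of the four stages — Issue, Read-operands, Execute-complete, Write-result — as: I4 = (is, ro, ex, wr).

I4 = (14, 15, 16, 17)

[1] I1→DIV
[2] I1 RO, I2→ADD
[3] I3→INT
[4] I3 RO
[5] I3 EX
[10] I1 EX
[11] I1 WR R7
[12] I2 RO
[13] I3 WR R6
[14] I2 EX, I4→INT
[15] I2 WR R1, I4 RO
[16] I4 EX, I5→ADD
[17] I4 WR R2, I5 RO
[19] I5 EX
[20] I5 WR R7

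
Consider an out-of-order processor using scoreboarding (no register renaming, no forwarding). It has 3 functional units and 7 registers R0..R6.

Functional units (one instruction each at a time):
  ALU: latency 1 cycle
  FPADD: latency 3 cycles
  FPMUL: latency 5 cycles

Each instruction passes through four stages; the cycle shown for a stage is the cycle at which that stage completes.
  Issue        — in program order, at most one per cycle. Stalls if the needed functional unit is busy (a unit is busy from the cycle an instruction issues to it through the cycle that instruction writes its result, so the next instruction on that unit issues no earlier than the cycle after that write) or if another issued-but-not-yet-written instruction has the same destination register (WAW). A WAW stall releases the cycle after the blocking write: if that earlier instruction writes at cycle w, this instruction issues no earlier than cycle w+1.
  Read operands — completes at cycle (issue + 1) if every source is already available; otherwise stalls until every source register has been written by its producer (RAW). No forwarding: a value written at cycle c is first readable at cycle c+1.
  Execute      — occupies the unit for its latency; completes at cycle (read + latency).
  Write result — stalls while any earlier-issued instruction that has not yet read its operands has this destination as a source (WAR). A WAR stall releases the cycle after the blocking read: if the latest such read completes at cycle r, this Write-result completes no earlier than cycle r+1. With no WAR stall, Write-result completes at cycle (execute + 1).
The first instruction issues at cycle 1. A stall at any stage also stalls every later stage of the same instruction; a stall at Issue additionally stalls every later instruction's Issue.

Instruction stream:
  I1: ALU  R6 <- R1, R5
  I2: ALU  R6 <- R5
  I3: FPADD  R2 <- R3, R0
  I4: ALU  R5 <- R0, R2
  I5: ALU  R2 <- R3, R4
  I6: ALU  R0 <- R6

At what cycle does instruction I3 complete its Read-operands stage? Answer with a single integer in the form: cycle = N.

c1: I1 issues→ALU
c2: I1 reads
c3: I1 exec-done
c4: I1 writes R6
c5: I2 issues→ALU
c6: I2 reads · I3 issues→FPADD
c7: I2 exec-done · I3 reads
c8: I2 writes R6
c9: I4 issues→ALU
c10: I3 exec-done
c11: I3 writes R2
c12: I4 reads
c13: I4 exec-done
c14: I4 writes R5
c15: I5 issues→ALU
c16: I5 reads
c17: I5 exec-done
c18: I5 writes R2
c19: I6 issues→ALU
c20: I6 reads
c21: I6 exec-done
c22: I6 writes R0

cycle = 7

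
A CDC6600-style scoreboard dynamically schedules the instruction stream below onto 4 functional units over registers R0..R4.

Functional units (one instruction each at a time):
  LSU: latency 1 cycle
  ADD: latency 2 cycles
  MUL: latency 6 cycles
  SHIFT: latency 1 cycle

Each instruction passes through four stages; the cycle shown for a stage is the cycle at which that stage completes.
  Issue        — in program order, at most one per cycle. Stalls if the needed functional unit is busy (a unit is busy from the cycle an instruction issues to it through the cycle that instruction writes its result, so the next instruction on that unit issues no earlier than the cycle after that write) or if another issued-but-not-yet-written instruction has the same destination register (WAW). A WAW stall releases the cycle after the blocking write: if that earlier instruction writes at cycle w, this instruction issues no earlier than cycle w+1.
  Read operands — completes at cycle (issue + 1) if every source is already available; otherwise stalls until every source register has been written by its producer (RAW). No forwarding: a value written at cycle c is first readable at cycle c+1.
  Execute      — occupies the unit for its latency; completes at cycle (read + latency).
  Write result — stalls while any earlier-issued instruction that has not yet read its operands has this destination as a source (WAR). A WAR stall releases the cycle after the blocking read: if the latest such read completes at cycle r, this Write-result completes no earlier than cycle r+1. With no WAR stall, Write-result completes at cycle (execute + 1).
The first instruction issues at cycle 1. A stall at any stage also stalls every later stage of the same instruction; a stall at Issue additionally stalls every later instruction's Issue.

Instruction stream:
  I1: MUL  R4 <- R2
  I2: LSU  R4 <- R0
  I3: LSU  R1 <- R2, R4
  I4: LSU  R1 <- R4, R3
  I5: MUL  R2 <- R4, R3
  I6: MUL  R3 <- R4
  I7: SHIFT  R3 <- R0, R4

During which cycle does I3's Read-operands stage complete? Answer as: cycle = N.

cycle = 15

[I1] 1/2/8/9
[I2] 10/11/12/13  (WAW R4: wait I1 write@9)
[I3] 14/15/16/17  (struct: LSU busy until I2 writes@13)
[I4] 18/19/20/21  (struct: LSU busy until I3 writes@17)
[I5] 19/20/26/27
[I6] 28/29/35/36  (struct: MUL busy until I5 writes@27)
[I7] 37/38/39/40  (WAW R3: wait I6 write@36)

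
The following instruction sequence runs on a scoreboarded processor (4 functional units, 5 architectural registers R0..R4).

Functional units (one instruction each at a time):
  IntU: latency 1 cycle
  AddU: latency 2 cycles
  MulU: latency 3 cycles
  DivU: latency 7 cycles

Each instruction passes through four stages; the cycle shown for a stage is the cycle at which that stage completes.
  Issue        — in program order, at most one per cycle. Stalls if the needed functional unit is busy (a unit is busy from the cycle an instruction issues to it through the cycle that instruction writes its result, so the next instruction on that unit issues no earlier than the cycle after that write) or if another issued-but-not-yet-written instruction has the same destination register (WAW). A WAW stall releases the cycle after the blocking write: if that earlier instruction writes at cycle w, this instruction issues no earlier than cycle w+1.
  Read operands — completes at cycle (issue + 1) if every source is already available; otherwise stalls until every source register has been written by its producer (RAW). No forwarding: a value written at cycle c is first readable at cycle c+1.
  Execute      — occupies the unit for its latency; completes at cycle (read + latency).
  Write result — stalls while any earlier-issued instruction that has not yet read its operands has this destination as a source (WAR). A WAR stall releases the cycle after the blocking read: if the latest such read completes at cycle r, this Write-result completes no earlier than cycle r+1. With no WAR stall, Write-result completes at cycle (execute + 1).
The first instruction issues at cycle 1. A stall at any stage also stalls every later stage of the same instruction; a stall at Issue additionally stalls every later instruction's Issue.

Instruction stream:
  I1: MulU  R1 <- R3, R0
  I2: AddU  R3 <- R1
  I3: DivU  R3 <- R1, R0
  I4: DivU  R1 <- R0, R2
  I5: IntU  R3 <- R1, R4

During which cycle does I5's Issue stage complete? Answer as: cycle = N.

[1] I1→MulU
[2] I1 RO, I2→AddU
[5] I1 EX
[6] I1 WR R1
[7] I2 RO
[9] I2 EX
[10] I2 WR R3
[11] I3→DivU
[12] I3 RO
[19] I3 EX
[20] I3 WR R3
[21] I4→DivU
[22] I4 RO, I5→IntU
[29] I4 EX
[30] I4 WR R1
[31] I5 RO
[32] I5 EX
[33] I5 WR R3

cycle = 22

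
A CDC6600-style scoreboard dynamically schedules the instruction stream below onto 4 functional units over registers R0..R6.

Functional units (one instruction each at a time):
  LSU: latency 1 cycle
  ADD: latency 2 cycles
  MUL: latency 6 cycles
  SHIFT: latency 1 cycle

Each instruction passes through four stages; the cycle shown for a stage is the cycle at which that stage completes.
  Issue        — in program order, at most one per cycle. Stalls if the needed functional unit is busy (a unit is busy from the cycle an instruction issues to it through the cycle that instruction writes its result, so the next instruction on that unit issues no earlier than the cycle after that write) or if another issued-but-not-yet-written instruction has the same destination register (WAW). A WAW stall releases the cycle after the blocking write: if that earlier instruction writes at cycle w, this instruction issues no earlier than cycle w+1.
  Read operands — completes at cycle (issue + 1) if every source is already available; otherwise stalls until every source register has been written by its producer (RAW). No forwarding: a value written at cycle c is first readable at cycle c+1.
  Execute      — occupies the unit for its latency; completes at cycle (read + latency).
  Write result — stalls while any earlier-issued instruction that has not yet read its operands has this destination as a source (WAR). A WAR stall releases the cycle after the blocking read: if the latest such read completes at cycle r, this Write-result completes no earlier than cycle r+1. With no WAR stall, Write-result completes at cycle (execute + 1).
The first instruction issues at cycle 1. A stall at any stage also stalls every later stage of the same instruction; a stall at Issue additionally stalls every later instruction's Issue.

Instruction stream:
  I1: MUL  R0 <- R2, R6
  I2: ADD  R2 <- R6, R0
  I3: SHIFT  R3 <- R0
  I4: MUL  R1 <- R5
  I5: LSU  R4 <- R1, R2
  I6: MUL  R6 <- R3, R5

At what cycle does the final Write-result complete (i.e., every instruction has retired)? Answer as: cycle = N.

cycle = 27

I1 -> (1, 2, 8, 9)
I2 -> (2, 10, 12, 13)  // RAW R0: wait I1 write@9
I3 -> (3, 10, 11, 12)  // RAW R0: wait I1 write@9
I4 -> (10, 11, 17, 18)  // struct: MUL busy until I1 writes@9
I5 -> (11, 19, 20, 21)  // RAW R1: wait I4 write@18
I6 -> (19, 20, 26, 27)  // struct: MUL busy until I4 writes@18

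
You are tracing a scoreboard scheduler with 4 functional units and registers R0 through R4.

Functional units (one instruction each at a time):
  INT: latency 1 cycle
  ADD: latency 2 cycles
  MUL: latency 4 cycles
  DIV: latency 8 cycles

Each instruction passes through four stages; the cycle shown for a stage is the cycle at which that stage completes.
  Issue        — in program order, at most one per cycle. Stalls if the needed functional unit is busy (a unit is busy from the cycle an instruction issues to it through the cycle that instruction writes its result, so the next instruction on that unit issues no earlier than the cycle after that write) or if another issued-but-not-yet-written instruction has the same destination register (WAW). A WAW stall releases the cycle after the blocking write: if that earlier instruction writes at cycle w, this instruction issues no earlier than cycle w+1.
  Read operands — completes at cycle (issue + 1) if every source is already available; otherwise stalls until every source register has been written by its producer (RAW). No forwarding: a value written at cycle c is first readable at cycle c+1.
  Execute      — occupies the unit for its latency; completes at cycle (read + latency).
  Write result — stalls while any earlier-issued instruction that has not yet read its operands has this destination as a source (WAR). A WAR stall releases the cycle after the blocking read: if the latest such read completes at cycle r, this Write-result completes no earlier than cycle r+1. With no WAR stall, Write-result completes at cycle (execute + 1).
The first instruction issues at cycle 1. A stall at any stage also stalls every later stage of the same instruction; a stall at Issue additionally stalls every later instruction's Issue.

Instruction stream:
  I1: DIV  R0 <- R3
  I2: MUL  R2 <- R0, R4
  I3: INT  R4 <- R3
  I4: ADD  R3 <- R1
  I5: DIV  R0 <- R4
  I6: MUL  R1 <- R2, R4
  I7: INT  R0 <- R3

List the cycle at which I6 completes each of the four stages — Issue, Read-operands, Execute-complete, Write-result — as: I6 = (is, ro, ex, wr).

c1: I1 dispatched to DIV
c2: I1 operands ready · I2 dispatched to MUL
c3: I3 dispatched to INT
c4: I3 operands ready · I4 dispatched to ADD
c5: I3 complete · I4 operands ready
c7: I4 complete
c8: R3←I4
c10: I1 complete
c11: R0←I1
c12: I2 operands ready · I5 dispatched to DIV
c13: R4←I3
c14: I5 operands ready
c16: I2 complete
c17: R2←I2
c18: I6 dispatched to MUL
c19: I6 operands ready
c22: I5 complete
c23: R0←I5 · I6 complete
c24: R1←I6 · I7 dispatched to INT
c25: I7 operands ready
c26: I7 complete
c27: R0←I7

I6 = (18, 19, 23, 24)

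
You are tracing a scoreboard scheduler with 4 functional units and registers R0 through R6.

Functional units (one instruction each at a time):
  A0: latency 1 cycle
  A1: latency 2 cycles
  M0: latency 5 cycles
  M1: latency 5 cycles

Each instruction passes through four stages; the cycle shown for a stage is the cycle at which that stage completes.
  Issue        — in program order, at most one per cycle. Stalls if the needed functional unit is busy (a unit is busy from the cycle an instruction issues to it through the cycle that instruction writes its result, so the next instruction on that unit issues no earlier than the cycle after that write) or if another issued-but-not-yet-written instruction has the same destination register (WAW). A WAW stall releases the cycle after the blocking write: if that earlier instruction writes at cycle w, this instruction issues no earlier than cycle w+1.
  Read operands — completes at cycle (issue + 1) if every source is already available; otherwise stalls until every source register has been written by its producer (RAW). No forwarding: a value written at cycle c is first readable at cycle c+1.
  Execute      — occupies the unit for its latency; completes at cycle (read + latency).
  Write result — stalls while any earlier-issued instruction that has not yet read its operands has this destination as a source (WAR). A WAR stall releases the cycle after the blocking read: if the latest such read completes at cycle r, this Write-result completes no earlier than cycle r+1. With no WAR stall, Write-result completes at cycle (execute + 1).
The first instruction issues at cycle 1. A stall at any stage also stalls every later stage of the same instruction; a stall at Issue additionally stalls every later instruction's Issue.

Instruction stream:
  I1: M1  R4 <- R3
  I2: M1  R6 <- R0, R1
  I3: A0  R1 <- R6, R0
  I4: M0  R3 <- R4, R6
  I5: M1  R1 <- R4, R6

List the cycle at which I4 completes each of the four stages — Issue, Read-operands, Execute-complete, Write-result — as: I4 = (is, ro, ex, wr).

  I1 | 1 | 2 | 7 | 8
  I2 | 9 | 10 | 15 | 16   struct: M1 busy until I1 writes@8
  I3 | 10 | 17 | 18 | 19   RAW R6: wait I2 write@16
  I4 | 11 | 17 | 22 | 23   RAW R6: wait I2 write@16
  I5 | 20 | 21 | 26 | 27   WAW R1: wait I3 write@19

I4 = (11, 17, 22, 23)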